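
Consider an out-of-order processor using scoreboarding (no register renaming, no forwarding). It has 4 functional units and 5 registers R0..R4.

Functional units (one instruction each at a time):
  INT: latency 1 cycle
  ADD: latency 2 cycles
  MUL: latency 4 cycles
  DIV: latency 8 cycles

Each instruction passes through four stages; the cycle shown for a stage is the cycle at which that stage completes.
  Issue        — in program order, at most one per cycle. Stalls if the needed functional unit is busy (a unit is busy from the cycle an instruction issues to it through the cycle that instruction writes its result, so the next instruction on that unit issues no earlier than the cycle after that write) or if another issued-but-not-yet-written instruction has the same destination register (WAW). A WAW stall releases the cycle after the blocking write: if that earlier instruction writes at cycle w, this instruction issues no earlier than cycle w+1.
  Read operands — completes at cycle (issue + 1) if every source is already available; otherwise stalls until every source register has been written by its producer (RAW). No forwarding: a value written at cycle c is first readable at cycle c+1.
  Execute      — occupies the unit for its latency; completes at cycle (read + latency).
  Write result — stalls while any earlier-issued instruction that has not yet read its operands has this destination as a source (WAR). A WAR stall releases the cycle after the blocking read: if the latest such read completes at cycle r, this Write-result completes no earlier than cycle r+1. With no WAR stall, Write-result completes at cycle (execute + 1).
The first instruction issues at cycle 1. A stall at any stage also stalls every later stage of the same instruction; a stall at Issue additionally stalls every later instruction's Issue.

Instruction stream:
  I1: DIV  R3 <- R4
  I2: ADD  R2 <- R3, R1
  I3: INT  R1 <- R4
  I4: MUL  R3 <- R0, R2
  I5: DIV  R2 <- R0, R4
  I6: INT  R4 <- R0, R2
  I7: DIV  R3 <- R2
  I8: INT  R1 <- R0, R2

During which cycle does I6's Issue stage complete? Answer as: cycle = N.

cycle = 17

cycle 1: I1→DIV
cycle 2: I1 RO · I2→ADD
cycle 3: I3→INT
cycle 4: I3 RO
cycle 5: I3 EX
cycle 10: I1 EX
cycle 11: I1 WR R3
cycle 12: I2 RO · I4→MUL
cycle 13: I3 WR R1
cycle 14: I2 EX
cycle 15: I2 WR R2
cycle 16: I4 RO · I5→DIV
cycle 17: I5 RO · I6→INT
cycle 20: I4 EX
cycle 21: I4 WR R3
cycle 25: I5 EX
cycle 26: I5 WR R2
cycle 27: I6 RO · I7→DIV
cycle 28: I6 EX · I7 RO
cycle 29: I6 WR R4
cycle 30: I8→INT
cycle 31: I8 RO
cycle 32: I8 EX
cycle 33: I8 WR R1
cycle 36: I7 EX
cycle 37: I7 WR R3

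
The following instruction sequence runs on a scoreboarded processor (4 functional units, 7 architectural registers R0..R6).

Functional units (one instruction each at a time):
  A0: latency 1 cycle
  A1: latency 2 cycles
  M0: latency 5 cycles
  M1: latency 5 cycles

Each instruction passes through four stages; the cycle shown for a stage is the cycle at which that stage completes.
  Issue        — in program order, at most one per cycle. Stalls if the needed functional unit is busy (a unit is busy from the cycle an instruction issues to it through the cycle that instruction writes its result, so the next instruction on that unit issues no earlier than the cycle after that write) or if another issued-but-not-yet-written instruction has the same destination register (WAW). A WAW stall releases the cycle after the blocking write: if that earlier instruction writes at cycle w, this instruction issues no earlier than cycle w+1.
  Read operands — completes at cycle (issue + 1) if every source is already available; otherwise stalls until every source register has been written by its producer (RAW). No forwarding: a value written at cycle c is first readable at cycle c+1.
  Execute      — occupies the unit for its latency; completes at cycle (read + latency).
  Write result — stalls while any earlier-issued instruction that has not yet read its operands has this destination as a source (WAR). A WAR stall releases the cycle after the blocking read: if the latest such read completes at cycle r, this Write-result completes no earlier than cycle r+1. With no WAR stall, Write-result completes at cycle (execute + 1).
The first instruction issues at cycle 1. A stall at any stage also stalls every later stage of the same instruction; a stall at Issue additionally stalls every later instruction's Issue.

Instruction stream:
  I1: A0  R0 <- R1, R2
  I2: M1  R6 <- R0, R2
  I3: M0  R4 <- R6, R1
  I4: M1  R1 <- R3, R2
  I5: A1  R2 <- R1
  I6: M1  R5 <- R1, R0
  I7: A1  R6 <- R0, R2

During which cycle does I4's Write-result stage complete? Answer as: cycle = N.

cycle = 19

I1: IS=1 RO=2 EX=3 WR=4
I2: IS=2 RO=5 EX=10 WR=11  [RAW R0: wait I1 write@4]
I3: IS=3 RO=12 EX=17 WR=18  [RAW R6: wait I2 write@11]
I4: IS=12 RO=13 EX=18 WR=19  [struct: M1 busy until I2 writes@11]
I5: IS=13 RO=20 EX=22 WR=23  [RAW R1: wait I4 write@19]
I6: IS=20 RO=21 EX=26 WR=27  [struct: M1 busy until I4 writes@19]
I7: IS=24 RO=25 EX=27 WR=28  [struct: A1 busy until I5 writes@23]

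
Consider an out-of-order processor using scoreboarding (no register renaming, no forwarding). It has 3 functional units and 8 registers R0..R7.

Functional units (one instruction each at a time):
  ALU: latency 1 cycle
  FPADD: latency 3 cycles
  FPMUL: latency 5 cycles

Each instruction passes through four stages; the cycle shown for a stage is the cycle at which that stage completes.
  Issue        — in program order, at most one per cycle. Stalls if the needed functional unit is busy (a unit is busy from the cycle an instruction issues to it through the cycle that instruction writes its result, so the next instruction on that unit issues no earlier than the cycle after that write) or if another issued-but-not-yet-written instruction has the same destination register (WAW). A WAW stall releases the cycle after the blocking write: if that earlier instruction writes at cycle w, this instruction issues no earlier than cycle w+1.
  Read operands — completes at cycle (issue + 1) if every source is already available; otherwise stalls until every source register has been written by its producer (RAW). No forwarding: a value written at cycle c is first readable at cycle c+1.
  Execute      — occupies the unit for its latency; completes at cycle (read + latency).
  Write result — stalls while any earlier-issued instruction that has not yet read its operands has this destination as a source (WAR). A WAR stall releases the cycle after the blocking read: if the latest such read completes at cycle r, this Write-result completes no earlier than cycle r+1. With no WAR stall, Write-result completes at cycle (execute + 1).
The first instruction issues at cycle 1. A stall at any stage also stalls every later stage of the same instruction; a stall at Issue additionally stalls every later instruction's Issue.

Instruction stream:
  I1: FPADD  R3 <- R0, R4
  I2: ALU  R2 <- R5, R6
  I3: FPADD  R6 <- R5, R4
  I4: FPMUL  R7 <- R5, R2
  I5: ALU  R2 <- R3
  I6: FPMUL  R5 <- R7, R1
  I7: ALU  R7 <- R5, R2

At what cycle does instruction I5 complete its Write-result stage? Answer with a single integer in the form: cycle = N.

cycle 1: I1→FPADD
cycle 2: I1 RO; I2→ALU
cycle 3: I2 RO
cycle 4: I2 EX
cycle 5: I1 EX; I2 WR R2
cycle 6: I1 WR R3
cycle 7: I3→FPADD
cycle 8: I3 RO; I4→FPMUL
cycle 9: I4 RO; I5→ALU
cycle 10: I5 RO
cycle 11: I3 EX; I5 EX
cycle 12: I3 WR R6; I5 WR R2
cycle 14: I4 EX
cycle 15: I4 WR R7
cycle 16: I6→FPMUL
cycle 17: I6 RO; I7→ALU
cycle 22: I6 EX
cycle 23: I6 WR R5
cycle 24: I7 RO
cycle 25: I7 EX
cycle 26: I7 WR R7

cycle = 12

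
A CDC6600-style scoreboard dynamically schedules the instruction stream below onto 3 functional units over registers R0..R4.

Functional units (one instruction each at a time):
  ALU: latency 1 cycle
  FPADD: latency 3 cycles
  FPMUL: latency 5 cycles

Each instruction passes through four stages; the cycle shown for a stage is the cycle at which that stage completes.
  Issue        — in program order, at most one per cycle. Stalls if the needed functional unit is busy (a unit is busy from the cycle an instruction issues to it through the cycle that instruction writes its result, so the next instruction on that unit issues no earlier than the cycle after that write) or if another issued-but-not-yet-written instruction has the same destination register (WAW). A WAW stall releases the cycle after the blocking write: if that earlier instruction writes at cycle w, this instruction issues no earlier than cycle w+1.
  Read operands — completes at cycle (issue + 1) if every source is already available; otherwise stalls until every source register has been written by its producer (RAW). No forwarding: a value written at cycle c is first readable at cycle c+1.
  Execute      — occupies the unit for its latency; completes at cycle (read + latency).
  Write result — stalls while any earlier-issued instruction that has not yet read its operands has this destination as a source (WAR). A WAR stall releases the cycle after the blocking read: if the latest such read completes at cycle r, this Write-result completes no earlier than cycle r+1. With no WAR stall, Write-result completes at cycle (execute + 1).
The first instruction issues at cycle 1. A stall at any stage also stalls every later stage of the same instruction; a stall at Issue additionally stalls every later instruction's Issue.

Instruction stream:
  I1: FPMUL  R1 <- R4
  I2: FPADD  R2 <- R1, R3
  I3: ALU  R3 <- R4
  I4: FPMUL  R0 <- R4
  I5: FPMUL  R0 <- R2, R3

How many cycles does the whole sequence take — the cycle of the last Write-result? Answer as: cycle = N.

I1 -> (1, 2, 7, 8)
I2 -> (2, 9, 12, 13)  // RAW R1: wait I1 write@8
I3 -> (3, 4, 5, 10)  // WAR R3: wait I2 read@9
I4 -> (9, 10, 15, 16)  // struct: FPMUL busy until I1 writes@8
I5 -> (17, 18, 23, 24)  // struct: FPMUL busy until I4 writes@16

cycle = 24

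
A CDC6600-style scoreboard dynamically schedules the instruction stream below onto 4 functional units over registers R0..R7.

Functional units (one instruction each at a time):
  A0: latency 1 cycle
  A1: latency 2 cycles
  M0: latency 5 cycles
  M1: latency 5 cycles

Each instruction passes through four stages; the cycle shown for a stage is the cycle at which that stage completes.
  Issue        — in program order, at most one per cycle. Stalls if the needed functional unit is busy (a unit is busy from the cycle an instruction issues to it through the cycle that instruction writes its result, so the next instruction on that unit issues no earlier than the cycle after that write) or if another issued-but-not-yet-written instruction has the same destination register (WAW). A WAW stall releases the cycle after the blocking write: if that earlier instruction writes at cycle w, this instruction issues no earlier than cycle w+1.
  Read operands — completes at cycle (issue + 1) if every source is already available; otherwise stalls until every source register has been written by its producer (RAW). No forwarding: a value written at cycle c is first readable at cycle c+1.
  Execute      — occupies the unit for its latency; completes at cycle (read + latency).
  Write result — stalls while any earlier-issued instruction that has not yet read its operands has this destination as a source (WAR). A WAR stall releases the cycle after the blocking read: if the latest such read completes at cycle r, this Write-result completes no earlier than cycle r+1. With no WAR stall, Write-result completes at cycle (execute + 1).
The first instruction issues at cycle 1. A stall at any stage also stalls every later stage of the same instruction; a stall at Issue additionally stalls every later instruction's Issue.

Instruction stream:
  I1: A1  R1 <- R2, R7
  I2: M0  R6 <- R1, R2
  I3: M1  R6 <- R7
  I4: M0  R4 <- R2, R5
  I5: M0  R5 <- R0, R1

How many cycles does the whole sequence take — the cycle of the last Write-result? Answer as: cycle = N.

[1] I1→A1
[2] I1 RO | I2→M0
[4] I1 EX
[5] I1 WR R1
[6] I2 RO
[11] I2 EX
[12] I2 WR R6
[13] I3→M1
[14] I3 RO | I4→M0
[15] I4 RO
[19] I3 EX
[20] I3 WR R6 | I4 EX
[21] I4 WR R4
[22] I5→M0
[23] I5 RO
[28] I5 EX
[29] I5 WR R5

cycle = 29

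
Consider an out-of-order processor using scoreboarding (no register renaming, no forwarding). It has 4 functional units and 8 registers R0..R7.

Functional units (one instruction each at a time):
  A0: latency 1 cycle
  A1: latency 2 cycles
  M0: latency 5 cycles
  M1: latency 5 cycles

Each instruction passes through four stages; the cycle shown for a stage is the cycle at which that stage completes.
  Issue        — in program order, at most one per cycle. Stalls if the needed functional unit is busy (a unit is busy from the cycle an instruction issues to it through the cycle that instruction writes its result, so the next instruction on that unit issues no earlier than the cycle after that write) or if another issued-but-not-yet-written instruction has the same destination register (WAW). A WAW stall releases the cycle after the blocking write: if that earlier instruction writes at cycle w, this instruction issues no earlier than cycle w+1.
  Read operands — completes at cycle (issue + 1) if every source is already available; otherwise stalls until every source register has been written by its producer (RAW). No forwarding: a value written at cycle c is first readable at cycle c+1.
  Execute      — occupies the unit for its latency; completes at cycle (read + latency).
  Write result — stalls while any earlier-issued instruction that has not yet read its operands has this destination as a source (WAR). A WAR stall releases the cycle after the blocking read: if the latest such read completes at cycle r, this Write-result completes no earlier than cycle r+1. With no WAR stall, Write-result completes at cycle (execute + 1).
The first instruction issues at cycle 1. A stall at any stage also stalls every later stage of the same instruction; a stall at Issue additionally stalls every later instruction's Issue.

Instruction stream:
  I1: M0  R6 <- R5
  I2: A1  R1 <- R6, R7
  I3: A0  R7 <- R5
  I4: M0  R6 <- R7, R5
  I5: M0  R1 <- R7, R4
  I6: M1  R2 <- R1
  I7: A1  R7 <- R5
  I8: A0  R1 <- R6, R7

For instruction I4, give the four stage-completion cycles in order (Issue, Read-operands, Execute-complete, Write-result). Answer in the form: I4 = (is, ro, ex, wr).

I4 = (9, 11, 16, 17)

[I1] 1/2/7/8
[I2] 2/9/11/12  (RAW R6: wait I1 write@8)
[I3] 3/4/5/10  (WAR R7: wait I2 read@9)
[I4] 9/11/16/17  (struct: M0 busy until I1 writes@8; RAW R7: wait I3 write@10)
[I5] 18/19/24/25  (struct: M0 busy until I4 writes@17)
[I6] 19/26/31/32  (RAW R1: wait I5 write@25)
[I7] 20/21/23/24
[I8] 26/27/28/29  (WAW R1: wait I5 write@25)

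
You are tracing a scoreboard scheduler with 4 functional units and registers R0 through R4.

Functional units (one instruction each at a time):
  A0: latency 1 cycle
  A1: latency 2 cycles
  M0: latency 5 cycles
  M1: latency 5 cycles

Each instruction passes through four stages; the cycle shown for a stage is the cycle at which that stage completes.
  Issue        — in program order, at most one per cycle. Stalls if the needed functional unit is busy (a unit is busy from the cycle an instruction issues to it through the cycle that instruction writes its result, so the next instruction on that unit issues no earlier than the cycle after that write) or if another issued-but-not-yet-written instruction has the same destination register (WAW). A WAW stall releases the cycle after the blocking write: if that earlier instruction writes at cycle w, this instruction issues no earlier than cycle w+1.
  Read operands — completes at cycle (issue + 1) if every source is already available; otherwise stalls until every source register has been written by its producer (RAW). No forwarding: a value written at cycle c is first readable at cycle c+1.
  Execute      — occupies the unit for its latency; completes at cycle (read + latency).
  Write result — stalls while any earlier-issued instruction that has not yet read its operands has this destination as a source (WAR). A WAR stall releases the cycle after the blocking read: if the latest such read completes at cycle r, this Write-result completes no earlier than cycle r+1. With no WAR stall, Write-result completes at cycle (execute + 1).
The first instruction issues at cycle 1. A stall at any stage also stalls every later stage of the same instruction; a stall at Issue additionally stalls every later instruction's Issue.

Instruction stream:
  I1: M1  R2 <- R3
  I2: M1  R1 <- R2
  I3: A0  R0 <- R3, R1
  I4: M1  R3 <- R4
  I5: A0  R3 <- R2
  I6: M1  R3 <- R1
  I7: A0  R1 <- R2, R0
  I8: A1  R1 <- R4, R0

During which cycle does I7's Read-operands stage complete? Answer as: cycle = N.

I1  is:1  ro:2  ex:7  wr:8
I2  is:9  ro:10  ex:15  wr:16  — struct: M1 busy until I1 writes@8
I3  is:10  ro:17  ex:18  wr:19  — RAW R1: wait I2 write@16
I4  is:17  ro:18  ex:23  wr:24  — struct: M1 busy until I2 writes@16
I5  is:25  ro:26  ex:27  wr:28  — WAW R3: wait I4 write@24
I6  is:29  ro:30  ex:35  wr:36  — WAW R3: wait I5 write@28
I7  is:30  ro:31  ex:32  wr:33
I8  is:34  ro:35  ex:37  wr:38  — WAW R1: wait I7 write@33

cycle = 31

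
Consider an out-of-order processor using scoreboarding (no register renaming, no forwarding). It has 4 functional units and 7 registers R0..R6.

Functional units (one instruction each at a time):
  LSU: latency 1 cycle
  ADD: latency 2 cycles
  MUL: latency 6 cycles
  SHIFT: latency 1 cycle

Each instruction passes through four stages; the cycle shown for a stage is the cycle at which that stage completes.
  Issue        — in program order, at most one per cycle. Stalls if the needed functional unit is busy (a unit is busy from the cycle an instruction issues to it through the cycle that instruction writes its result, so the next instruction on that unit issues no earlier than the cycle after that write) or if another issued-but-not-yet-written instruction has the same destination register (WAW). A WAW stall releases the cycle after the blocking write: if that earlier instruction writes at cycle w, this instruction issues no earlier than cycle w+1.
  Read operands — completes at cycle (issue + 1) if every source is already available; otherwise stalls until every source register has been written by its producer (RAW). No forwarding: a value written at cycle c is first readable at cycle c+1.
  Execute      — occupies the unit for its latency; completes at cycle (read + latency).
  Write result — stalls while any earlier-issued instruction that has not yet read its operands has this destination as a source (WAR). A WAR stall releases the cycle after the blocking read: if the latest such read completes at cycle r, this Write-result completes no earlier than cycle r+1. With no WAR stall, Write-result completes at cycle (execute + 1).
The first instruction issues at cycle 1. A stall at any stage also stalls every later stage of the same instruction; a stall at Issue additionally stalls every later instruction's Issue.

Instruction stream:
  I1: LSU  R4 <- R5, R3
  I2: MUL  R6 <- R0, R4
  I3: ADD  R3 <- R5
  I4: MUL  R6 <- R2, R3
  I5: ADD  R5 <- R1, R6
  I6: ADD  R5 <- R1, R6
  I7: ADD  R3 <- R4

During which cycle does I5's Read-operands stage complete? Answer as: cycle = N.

cycle = 22

c1: I1 dispatched to LSU
c2: I1 operands ready, I2 dispatched to MUL
c3: I1 complete, I3 dispatched to ADD
c4: R4←I1, I3 operands ready
c5: I2 operands ready
c6: I3 complete
c7: R3←I3
c11: I2 complete
c12: R6←I2
c13: I4 dispatched to MUL
c14: I4 operands ready, I5 dispatched to ADD
c20: I4 complete
c21: R6←I4
c22: I5 operands ready
c24: I5 complete
c25: R5←I5
c26: I6 dispatched to ADD
c27: I6 operands ready
c29: I6 complete
c30: R5←I6
c31: I7 dispatched to ADD
c32: I7 operands ready
c34: I7 complete
c35: R3←I7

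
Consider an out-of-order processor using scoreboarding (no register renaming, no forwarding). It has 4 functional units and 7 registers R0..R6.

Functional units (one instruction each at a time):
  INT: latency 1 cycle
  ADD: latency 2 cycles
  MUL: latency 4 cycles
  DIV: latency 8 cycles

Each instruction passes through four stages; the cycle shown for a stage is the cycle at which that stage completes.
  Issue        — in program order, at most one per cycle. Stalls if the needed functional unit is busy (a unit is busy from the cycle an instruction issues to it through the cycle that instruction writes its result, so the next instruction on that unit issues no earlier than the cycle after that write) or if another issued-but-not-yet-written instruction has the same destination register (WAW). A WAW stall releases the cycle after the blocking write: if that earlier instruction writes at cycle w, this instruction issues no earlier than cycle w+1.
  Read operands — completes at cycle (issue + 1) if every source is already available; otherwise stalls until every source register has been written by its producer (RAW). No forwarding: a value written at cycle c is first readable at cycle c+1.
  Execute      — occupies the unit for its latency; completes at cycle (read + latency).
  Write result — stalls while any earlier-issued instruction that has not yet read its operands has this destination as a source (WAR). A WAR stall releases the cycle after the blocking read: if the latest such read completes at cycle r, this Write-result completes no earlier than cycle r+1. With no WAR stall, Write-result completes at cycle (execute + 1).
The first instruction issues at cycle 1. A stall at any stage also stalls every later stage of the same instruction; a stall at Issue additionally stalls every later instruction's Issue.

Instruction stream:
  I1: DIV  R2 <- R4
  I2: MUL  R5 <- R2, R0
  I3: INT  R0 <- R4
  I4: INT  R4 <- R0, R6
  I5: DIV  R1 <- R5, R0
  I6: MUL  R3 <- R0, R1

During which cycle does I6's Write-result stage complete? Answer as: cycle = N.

c1: I1 issues→DIV
c2: I1 reads, I2 issues→MUL
c3: I3 issues→INT
c4: I3 reads
c5: I3 exec-done
c10: I1 exec-done
c11: I1 writes R2
c12: I2 reads
c13: I3 writes R0
c14: I4 issues→INT
c15: I4 reads, I5 issues→DIV
c16: I2 exec-done, I4 exec-done
c17: I2 writes R5, I4 writes R4
c18: I5 reads, I6 issues→MUL
c26: I5 exec-done
c27: I5 writes R1
c28: I6 reads
c32: I6 exec-done
c33: I6 writes R3

cycle = 33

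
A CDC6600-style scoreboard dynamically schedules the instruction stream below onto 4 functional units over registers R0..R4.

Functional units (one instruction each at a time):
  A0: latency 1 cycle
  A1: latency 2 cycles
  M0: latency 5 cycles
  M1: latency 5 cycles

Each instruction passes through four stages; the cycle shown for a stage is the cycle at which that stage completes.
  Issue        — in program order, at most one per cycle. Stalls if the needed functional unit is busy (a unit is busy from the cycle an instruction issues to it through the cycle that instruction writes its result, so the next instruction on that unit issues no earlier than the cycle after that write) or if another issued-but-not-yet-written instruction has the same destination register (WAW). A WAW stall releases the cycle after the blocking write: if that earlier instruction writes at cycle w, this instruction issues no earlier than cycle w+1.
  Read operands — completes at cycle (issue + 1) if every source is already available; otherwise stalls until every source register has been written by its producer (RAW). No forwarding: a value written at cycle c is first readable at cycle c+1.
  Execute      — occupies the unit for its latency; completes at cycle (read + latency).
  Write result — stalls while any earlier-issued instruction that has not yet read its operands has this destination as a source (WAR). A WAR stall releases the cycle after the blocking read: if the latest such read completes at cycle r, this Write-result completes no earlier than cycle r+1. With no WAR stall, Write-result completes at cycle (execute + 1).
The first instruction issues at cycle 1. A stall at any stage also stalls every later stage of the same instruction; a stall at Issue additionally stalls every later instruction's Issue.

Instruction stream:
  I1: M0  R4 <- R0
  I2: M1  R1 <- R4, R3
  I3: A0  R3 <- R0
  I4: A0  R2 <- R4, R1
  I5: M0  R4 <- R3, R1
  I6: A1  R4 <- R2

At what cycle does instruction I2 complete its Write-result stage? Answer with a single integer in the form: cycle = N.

cycle = 15

c1: issue I1 (M0)
c2: I1 read-ops · issue I2 (M1)
c3: issue I3 (A0)
c4: I3 read-ops
c5: I3 finished on A0
c7: I1 finished on M0
c8: I1→R4
c9: I2 read-ops
c10: I3→R3
c11: issue I4 (A0)
c12: issue I5 (M0)
c14: I2 finished on M1
c15: I2→R1
c16: I4 read-ops · I5 read-ops
c17: I4 finished on A0
c18: I4→R2
c21: I5 finished on M0
c22: I5→R4
c23: issue I6 (A1)
c24: I6 read-ops
c26: I6 finished on A1
c27: I6→R4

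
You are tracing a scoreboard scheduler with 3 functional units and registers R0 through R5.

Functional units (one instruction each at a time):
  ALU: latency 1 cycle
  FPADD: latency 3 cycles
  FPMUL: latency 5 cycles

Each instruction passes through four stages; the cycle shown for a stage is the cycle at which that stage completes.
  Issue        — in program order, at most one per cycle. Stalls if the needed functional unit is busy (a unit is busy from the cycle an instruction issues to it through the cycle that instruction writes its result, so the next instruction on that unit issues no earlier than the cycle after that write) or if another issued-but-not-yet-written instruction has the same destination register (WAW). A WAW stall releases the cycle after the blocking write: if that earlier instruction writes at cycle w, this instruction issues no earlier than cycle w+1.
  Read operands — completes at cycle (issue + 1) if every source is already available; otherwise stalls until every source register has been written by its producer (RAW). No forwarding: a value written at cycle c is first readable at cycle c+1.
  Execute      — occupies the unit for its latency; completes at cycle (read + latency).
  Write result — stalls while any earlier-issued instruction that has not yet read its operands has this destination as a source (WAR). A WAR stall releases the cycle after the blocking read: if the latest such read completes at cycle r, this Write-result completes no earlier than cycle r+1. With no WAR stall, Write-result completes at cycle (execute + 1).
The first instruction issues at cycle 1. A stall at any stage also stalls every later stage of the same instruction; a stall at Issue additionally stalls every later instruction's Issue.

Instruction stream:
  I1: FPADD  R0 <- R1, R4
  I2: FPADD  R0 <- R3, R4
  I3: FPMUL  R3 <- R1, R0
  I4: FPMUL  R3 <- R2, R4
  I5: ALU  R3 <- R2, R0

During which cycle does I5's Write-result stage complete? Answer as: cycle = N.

[I1] 1/2/5/6
[I2] 7/8/11/12  (struct: FPADD busy until I1 writes@6)
[I3] 8/13/18/19  (RAW R0: wait I2 write@12)
[I4] 20/21/26/27  (struct: FPMUL busy until I3 writes@19)
[I5] 28/29/30/31  (WAW R3: wait I4 write@27)

cycle = 31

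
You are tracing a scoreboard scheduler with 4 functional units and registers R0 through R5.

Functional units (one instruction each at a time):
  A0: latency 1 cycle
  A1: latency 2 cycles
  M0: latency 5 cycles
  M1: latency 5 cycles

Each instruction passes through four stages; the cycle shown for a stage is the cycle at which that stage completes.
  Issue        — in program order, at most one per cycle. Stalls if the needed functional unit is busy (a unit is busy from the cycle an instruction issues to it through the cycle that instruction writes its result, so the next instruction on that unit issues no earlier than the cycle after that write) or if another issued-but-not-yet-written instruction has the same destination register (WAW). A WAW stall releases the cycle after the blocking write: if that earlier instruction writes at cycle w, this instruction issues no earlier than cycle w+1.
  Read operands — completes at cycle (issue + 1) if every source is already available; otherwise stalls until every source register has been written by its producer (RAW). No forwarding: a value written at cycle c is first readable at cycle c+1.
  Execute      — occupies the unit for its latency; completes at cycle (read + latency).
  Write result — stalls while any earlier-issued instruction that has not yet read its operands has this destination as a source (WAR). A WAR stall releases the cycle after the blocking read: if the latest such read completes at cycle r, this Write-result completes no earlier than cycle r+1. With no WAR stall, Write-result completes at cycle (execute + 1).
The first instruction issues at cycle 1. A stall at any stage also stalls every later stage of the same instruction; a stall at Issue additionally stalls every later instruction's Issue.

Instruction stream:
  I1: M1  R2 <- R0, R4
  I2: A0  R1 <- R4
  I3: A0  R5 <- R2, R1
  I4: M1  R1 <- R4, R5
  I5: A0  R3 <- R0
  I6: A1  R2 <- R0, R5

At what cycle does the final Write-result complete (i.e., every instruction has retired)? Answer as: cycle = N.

I1: IS=1 RO=2 EX=7 WR=8
I2: IS=2 RO=3 EX=4 WR=5
I3: IS=6 RO=9 EX=10 WR=11  [struct: A0 busy until I2 writes@5; RAW R2: wait I1 write@8]
I4: IS=9 RO=12 EX=17 WR=18  [struct: M1 busy until I1 writes@8; RAW R5: wait I3 write@11]
I5: IS=12 RO=13 EX=14 WR=15  [struct: A0 busy until I3 writes@11]
I6: IS=13 RO=14 EX=16 WR=17

cycle = 18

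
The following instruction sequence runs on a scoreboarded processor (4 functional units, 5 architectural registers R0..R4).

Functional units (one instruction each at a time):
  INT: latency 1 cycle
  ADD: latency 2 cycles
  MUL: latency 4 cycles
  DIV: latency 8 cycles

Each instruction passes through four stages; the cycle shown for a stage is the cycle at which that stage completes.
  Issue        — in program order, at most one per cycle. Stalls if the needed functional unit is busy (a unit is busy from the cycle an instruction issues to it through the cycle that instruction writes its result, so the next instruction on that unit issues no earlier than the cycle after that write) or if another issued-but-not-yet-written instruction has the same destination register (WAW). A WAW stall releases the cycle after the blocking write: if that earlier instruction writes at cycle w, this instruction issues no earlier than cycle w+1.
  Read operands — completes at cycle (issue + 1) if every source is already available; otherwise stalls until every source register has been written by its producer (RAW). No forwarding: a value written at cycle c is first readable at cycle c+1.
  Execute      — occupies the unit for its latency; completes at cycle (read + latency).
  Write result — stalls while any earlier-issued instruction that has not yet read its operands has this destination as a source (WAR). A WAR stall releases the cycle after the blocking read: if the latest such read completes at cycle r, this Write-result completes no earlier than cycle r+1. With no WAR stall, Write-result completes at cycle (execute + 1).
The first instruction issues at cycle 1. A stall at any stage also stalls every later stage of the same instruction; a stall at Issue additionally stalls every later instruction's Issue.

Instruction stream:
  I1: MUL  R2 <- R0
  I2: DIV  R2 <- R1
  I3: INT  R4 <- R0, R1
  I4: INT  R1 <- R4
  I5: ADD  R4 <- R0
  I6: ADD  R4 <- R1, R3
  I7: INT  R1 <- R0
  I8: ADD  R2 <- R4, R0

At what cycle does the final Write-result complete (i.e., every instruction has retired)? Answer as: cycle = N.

[1] I1 dispatched to MUL
[2] I1 operands ready
[6] I1 complete
[7] R2←I1
[8] I2 dispatched to DIV
[9] I2 operands ready, I3 dispatched to INT
[10] I3 operands ready
[11] I3 complete
[12] R4←I3
[13] I4 dispatched to INT
[14] I4 operands ready, I5 dispatched to ADD
[15] I4 complete, I5 operands ready
[16] R1←I4
[17] I2 complete, I5 complete
[18] R2←I2, R4←I5
[19] I6 dispatched to ADD
[20] I6 operands ready, I7 dispatched to INT
[21] I7 operands ready
[22] I6 complete, I7 complete
[23] R4←I6, R1←I7
[24] I8 dispatched to ADD
[25] I8 operands ready
[27] I8 complete
[28] R2←I8

cycle = 28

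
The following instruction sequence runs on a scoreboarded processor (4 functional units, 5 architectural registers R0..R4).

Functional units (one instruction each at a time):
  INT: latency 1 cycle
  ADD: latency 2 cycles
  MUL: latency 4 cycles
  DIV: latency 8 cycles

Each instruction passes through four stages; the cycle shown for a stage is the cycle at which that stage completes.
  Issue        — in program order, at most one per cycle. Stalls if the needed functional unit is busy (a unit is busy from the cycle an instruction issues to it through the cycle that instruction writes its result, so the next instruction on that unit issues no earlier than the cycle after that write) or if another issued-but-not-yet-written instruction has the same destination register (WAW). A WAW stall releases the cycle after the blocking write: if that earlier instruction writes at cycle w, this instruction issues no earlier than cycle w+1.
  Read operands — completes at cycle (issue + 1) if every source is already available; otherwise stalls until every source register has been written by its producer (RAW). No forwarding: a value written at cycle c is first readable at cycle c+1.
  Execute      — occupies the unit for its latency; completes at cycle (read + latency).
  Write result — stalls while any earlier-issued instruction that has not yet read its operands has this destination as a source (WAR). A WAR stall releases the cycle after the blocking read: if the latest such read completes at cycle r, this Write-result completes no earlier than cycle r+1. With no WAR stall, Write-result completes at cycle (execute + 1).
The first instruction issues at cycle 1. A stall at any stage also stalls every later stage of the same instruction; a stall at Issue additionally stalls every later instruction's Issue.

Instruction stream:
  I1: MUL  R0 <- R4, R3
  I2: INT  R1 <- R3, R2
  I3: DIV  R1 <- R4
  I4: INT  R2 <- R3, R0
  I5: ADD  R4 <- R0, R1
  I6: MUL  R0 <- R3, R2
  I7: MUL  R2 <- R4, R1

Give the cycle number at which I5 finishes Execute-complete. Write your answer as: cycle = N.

cycle = 19

c1: I1 dispatched to MUL
c2: I1 operands ready | I2 dispatched to INT
c3: I2 operands ready
c4: I2 complete
c5: R1←I2
c6: I1 complete | I3 dispatched to DIV
c7: R0←I1 | I3 operands ready | I4 dispatched to INT
c8: I4 operands ready | I5 dispatched to ADD
c9: I4 complete | I6 dispatched to MUL
c10: R2←I4
c11: I6 operands ready
c15: I3 complete | I6 complete
c16: R1←I3
c17: I5 operands ready
c18: R0←I6
c19: I5 complete | I7 dispatched to MUL
c20: R4←I5
c21: I7 operands ready
c25: I7 complete
c26: R2←I7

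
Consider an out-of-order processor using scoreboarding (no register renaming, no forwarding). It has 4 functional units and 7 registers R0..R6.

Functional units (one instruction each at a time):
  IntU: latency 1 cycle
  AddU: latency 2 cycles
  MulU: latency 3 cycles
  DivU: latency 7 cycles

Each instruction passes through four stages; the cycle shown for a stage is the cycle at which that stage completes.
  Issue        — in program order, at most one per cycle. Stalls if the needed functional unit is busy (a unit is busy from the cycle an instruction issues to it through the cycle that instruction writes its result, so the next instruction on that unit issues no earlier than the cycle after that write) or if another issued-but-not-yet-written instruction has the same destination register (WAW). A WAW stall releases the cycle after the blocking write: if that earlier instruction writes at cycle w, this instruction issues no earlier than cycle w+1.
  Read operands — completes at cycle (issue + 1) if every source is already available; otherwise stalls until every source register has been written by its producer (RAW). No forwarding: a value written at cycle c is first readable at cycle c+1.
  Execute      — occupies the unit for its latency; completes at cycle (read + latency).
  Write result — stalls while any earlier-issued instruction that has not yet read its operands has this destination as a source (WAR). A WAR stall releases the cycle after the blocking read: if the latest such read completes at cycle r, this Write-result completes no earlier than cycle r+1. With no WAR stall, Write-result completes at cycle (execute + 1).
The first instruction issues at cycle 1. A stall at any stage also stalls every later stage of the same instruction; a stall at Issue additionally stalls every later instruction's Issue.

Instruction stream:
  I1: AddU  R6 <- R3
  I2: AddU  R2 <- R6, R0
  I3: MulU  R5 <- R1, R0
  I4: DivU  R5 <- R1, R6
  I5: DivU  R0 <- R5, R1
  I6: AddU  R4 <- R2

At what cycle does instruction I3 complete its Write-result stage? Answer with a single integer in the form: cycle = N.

1) issue 1, read 2, done 4, write 5
2) issue 6, read 7, done 9, write 10  <struct: AddU busy until I1 writes@5>
3) issue 7, read 8, done 11, write 12
4) issue 13, read 14, done 21, write 22  <WAW R5: wait I3 write@12>
5) issue 23, read 24, done 31, write 32  <struct: DivU busy until I4 writes@22>
6) issue 24, read 25, done 27, write 28

cycle = 12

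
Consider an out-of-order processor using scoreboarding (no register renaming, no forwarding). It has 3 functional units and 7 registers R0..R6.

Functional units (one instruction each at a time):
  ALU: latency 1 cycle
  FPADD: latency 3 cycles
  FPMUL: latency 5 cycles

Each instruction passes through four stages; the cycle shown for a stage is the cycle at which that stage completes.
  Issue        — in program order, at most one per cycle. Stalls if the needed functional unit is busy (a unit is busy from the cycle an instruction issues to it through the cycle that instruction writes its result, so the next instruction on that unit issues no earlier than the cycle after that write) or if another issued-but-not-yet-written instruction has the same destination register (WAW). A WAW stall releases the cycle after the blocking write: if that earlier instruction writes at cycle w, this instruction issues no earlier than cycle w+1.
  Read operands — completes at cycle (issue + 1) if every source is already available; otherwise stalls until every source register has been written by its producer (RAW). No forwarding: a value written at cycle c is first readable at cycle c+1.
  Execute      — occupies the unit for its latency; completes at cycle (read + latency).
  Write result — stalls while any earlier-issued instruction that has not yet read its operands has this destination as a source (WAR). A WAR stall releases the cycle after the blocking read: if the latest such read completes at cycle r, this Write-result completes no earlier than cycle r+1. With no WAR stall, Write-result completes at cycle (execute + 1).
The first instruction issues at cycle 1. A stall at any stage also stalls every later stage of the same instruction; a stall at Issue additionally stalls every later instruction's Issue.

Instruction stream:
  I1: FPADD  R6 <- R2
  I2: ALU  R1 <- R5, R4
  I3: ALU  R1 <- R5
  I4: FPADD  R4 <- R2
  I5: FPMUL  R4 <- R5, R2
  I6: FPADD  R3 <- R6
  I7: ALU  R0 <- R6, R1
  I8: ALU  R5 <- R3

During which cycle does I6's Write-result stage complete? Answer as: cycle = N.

cycle = 19

I1: IS=1 RO=2 EX=5 WR=6
I2: IS=2 RO=3 EX=4 WR=5
I3: IS=6 RO=7 EX=8 WR=9  [struct: ALU busy until I2 writes@5]
I4: IS=7 RO=8 EX=11 WR=12
I5: IS=13 RO=14 EX=19 WR=20  [WAW R4: wait I4 write@12]
I6: IS=14 RO=15 EX=18 WR=19
I7: IS=15 RO=16 EX=17 WR=18
I8: IS=19 RO=20 EX=21 WR=22  [struct: ALU busy until I7 writes@18]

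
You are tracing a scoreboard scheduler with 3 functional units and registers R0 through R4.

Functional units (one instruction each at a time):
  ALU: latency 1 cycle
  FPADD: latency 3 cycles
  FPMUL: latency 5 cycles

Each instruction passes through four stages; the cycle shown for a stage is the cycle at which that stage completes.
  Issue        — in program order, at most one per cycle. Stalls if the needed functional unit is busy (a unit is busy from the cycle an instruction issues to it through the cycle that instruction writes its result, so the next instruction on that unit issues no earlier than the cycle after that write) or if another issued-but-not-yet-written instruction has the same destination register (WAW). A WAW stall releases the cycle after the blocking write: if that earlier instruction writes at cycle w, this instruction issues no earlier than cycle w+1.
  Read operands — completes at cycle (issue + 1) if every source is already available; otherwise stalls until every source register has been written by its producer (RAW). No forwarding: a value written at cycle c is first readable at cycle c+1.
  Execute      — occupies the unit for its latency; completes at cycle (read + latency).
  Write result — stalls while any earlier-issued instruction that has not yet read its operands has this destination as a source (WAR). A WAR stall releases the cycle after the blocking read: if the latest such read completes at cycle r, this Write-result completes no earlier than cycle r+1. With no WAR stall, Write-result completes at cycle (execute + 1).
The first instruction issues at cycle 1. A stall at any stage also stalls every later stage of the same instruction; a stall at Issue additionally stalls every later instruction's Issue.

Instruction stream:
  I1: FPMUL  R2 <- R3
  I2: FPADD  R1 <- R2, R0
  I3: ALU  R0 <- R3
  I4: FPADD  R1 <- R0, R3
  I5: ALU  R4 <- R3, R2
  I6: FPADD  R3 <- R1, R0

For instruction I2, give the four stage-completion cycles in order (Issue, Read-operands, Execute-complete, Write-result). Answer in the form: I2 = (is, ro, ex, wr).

I2 = (2, 9, 12, 13)

[1] I1→FPMUL
[2] I1 RO, I2→FPADD
[3] I3→ALU
[4] I3 RO
[5] I3 EX
[7] I1 EX
[8] I1 WR R2
[9] I2 RO
[10] I3 WR R0
[12] I2 EX
[13] I2 WR R1
[14] I4→FPADD
[15] I4 RO, I5→ALU
[16] I5 RO
[17] I5 EX
[18] I4 EX, I5 WR R4
[19] I4 WR R1
[20] I6→FPADD
[21] I6 RO
[24] I6 EX
[25] I6 WR R3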